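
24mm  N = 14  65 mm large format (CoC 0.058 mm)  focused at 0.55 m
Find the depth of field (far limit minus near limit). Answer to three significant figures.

1.81 m

Hyperfocal distance H = f²/(N·c) + f = 24²/(14 × 0.058) + 24 = 576/0.812 + 24 ≈ 733.4 mm ≈ 0.733 m.
Near limit Dn = s·(H − f)/(H + s − 2f) = 550 × (733.4 − 24) / (733.4 + 550 − 2 × 24) = 550 × 709.4 / 1235.4 ≈ 315.8 mm.
Far limit Df = s·(H − f)/(H − s) = 550 × (733.4 − 24) / (733.4 − 550) = 550 × 709.4 / 183.4 ≈ 2127.8 mm.
Depth of field = Df − Dn = 2127.8 − 315.8 ≈ 1812.0 mm ≈ 1.81 m.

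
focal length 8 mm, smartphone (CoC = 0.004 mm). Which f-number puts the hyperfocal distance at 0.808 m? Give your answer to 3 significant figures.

Rearrange H = f²/(N·c) + f for N: N = f² / ((H − f)·c).
N = 8² / ((808 − 8) × 0.004) = 64 / 3.200 ≈ 20.

f/20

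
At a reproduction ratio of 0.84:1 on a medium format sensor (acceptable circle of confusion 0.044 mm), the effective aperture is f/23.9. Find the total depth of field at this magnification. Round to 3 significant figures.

2.98 mm

At magnification m, DoF ≈ 2·N_eff·c/m² = 2 × 23.9 × 0.044 / 0.84² = 2.103 / 0.7056 ≈ 2.98 mm.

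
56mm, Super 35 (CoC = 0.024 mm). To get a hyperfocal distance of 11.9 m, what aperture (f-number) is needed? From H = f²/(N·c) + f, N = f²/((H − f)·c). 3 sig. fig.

f/11

Rearrange H = f²/(N·c) + f for N: N = f² / ((H − f)·c).
N = 56² / ((11900 − 56) × 0.024) = 3136 / 284.3 ≈ 11.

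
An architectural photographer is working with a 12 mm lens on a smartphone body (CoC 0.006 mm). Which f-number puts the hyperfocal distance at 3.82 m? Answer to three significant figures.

f/6.30

Rearrange H = f²/(N·c) + f for N: N = f² / ((H − f)·c).
N = 12² / ((3820 − 12) × 0.006) = 144 / 22.85 ≈ 6.30.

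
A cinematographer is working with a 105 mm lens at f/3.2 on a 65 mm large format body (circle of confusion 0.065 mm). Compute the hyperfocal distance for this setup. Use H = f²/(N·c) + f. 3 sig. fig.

53.1 m

Hyperfocal distance H = f²/(N·c) + f = 105²/(3.2 × 0.065) + 105 = 11025/0.208 + 105 ≈ 53109.8 mm ≈ 53.1 m.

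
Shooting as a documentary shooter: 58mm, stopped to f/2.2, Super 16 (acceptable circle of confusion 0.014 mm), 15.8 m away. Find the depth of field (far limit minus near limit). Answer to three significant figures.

Hyperfocal distance H = f²/(N·c) + f = 58²/(2.2 × 0.014) + 58 = 3364/0.0308 + 58 ≈ 109278.8 mm ≈ 109.3 m.
Near limit Dn = s·(H − f)/(H + s − 2f) = 15800 × (109278.8 − 58) / (109278.8 + 15800 − 2 × 58) = 15800 × 109220.8 / 124962.8 ≈ 13809.6 mm.
Far limit Df = s·(H − f)/(H − s) = 15800 × (109278.8 − 58) / (109278.8 − 15800) = 15800 × 109220.8 / 93478.8 ≈ 18460.7 mm.
Depth of field = Df − Dn = 18460.7 − 13809.6 ≈ 4651.1 mm ≈ 4.65 m.

4.65 m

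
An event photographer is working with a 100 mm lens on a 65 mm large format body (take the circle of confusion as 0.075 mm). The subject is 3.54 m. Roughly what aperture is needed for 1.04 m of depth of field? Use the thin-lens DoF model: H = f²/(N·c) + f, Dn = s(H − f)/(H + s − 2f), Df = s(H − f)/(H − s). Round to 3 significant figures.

f/5.58

Write h = H − f = f²/(N·c). The thin-lens limits are Dn = s·h/(h + (s−f)) and Df = s·h/(h − (s−f)), so DoF = Df − Dn = 2·s·(s−f)·h / (h² − (s−f)²).
That is a quadratic in h: DoF·h² − 2·s·(s−f)·h − DoF·(s−f)² = 0 ⇒ h = (s−f)·(s + √(s² + DoF²)) / DoF = 3440 × (3540 + √(3540² + 1040²)) / 1040 = 3440 × (3540 + 3689.61) / 1040 ≈ 23913 mm.
Then N = f²/(c·h) = 100² / (0.075 × 23913) = 10000 / 1793.5 ≈ 5.58.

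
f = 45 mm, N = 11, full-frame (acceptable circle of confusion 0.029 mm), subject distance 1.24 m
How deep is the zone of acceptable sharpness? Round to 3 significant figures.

484 mm

Hyperfocal distance H = f²/(N·c) + f = 45²/(11 × 0.029) + 45 = 2025/0.319 + 45 ≈ 6393.0 mm ≈ 6.393 m.
Near limit Dn = s·(H − f)/(H + s − 2f) = 1240 × (6393.0 − 45) / (6393.0 + 1240 − 2 × 45) = 1240 × 6348.0 / 7543.0 ≈ 1043.55 mm.
Far limit Df = s·(H − f)/(H − s) = 1240 × (6393.0 − 45) / (6393.0 − 1240) = 1240 × 6348.0 / 5153.0 ≈ 1527.56 mm.
Depth of field = Df − Dn = 1527.56 − 1043.55 ≈ 484.01 mm.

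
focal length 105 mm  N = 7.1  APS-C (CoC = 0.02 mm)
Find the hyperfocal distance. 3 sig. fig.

Hyperfocal distance H = f²/(N·c) + f = 105²/(7.1 × 0.02) + 105 = 11025/0.142 + 105 ≈ 77745.8 mm ≈ 77.7 m.

77.7 m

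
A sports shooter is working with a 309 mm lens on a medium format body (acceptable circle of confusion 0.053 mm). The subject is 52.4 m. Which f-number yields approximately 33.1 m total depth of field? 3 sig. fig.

f/10

Write h = H − f = f²/(N·c). The thin-lens limits are Dn = s·h/(h + (s−f)) and Df = s·h/(h − (s−f)), so DoF = Df − Dn = 2·s·(s−f)·h / (h² − (s−f)²).
That is a quadratic in h: DoF·h² − 2·s·(s−f)·h − DoF·(s−f)² = 0 ⇒ h = (s−f)·(s + √(s² + DoF²)) / DoF = 52091 × (52400 + √(52400² + 33100²)) / 33100 = 52091 × (52400 + 61978.8) / 33100 ≈ 180003 mm.
Then N = f²/(c·h) = 309² / (0.053 × 180003) = 95481 / 9540.2 ≈ 10.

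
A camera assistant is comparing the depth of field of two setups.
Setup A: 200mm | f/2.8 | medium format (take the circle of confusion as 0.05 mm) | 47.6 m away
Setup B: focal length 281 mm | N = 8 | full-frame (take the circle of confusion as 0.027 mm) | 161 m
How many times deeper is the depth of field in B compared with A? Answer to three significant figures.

Setup A: H = 200²/(2.8×0.05) + 200 ≈ 285914.3 mm; DoF = Df − Dn = 57067 − 40827 ≈ 16240 mm.
Setup B: H = 281²/(8×0.027) + 281 ≈ 365841.2 mm; DoF = Df − Dn = 287321 − 111833 ≈ 175488 mm.
Ratio = 175488 / 16240 ≈ 10.8.

10.8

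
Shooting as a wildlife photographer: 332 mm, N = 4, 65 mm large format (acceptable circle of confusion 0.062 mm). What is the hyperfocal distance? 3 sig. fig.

445 m

Hyperfocal distance H = f²/(N·c) + f = 332²/(4 × 0.062) + 332 = 110224/0.248 + 332 ≈ 444783.6 mm ≈ 445 m.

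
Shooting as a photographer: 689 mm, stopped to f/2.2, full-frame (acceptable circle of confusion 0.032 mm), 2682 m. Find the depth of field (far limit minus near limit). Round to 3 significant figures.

Hyperfocal distance H = f²/(N·c) + f = 689²/(2.2 × 0.032) + 689 = 474721/0.0704 + 689 ≈ 6743885.0 mm ≈ 6744 m.
Near limit Dn = s·(H − f)/(H + s − 2f) = 2682000 × (6743885.0 − 689) / (6743885.0 + 2682000 − 2 × 689) = 2682000 × 6743196.0 / 9424507.0 ≈ 1918960 mm.
Far limit Df = s·(H − f)/(H − s) = 2682000 × (6743885.0 − 689) / (6743885.0 − 2682000) = 2682000 × 6743196.0 / 4061885.0 ≈ 4452428 mm.
Depth of field = Df − Dn = 4452428 − 1918960 ≈ 2533468 mm ≈ 2530 m.

2530 m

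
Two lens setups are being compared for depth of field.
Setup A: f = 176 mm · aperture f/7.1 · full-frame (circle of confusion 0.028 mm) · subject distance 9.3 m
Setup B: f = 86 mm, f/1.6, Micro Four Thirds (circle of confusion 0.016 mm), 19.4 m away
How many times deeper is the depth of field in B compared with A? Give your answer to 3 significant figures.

2.38

Setup A: H = 176²/(7.1×0.028) + 176 ≈ 155990.9 mm; DoF = Df − Dn = 9878.4 − 8785.5 ≈ 1092.9 mm.
Setup B: H = 86²/(1.6×0.016) + 86 ≈ 288992.2 mm; DoF = Df − Dn = 20789.8 − 18184.3 ≈ 2605.5 mm.
Ratio = 2605.5 / 1092.9 ≈ 2.38.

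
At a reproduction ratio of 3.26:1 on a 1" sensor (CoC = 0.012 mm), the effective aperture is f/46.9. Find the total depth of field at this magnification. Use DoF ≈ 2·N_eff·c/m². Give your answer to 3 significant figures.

At magnification m, DoF ≈ 2·N_eff·c/m² = 2 × 46.9 × 0.012 / 3.26² = 1.126 / 10.63 ≈ 0.106 mm.

0.106 mm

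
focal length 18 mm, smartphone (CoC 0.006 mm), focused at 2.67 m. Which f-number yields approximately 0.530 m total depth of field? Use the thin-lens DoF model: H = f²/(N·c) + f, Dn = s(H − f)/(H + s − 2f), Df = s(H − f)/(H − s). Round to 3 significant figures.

f/2.00

Write h = H − f = f²/(N·c). The thin-lens limits are Dn = s·h/(h + (s−f)) and Df = s·h/(h − (s−f)), so DoF = Df − Dn = 2·s·(s−f)·h / (h² − (s−f)²).
That is a quadratic in h: DoF·h² − 2·s·(s−f)·h − DoF·(s−f)² = 0 ⇒ h = (s−f)·(s + √(s² + DoF²)) / DoF = 2652 × (2670 + √(2670² + 530²)) / 530 = 2652 × (2670 + 2722.09) / 530 ≈ 26981 mm.
Then N = f²/(c·h) = 18² / (0.006 × 26981) = 324 / 161.88 ≈ 2.00.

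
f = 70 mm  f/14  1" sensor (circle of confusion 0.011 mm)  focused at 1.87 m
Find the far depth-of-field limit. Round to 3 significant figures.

1.98 m

Hyperfocal distance H = f²/(N·c) + f = 70²/(14 × 0.011) + 70 = 4900/0.154 + 70 ≈ 31888.2 mm ≈ 31.89 m.
Far limit Df = s·(H − f)/(H − s) = 1870 × (31888.2 − 70) / (31888.2 − 1870) = 1870 × 31818.2 / 30018.2 ≈ 1982.1 mm ≈ 1.98 m.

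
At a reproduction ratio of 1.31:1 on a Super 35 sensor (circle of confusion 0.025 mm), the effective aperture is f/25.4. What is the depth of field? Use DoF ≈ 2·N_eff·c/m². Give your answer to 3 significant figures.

At magnification m, DoF ≈ 2·N_eff·c/m² = 2 × 25.4 × 0.025 / 1.31² = 1.27 / 1.716 ≈ 0.74 mm.

0.740 mm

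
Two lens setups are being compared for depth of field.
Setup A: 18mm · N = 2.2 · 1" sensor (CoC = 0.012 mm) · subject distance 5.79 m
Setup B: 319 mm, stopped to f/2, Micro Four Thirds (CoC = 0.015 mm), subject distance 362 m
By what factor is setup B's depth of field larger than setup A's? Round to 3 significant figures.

11.2

Setup A: H = 18²/(2.2×0.012) + 18 ≈ 12290.7 mm; DoF = Df − Dn = 10930.9 − 3937.9 ≈ 6993.0 mm.
Setup B: H = 319²/(2×0.015) + 319 ≈ 3392352.3 mm; DoF = Df − Dn = 405206 − 327120 ≈ 78086 mm.
Ratio = 78086 / 6993.0 ≈ 11.2.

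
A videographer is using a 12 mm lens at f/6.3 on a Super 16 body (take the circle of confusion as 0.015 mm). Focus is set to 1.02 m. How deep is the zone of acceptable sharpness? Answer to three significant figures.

2.40 m

Hyperfocal distance H = f²/(N·c) + f = 12²/(6.3 × 0.015) + 12 = 144/0.0945 + 12 ≈ 1535.8 mm ≈ 1.536 m.
Near limit Dn = s·(H − f)/(H + s − 2f) = 1020 × (1535.8 − 12) / (1535.8 + 1020 − 2 × 12) = 1020 × 1523.8 / 2531.8 ≈ 613.9 mm.
Far limit Df = s·(H − f)/(H − s) = 1020 × (1535.8 − 12) / (1535.8 − 1020) = 1020 × 1523.8 / 515.8 ≈ 3013.3 mm.
Depth of field = Df − Dn = 3013.3 − 613.9 ≈ 2399.4 mm ≈ 2.40 m.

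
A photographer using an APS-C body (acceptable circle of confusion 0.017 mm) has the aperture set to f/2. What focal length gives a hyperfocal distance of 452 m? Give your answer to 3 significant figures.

124 mm

From H = f²/(N·c) + f, with f ≪ H: f ≈ √(H·N·c) = √(452000 × 2 × 0.017) = √15368 ≈ 124.0 mm.
The +f correction barely moves this — solving exactly, f² + N·c·f − N·c·H = 0 ⇒ f = (−N·c + √((N·c)² + 4·N·c·H))/2 = (−0.034 + √61472)/2 ≈ 123.95 mm, so f ≈ 124 mm.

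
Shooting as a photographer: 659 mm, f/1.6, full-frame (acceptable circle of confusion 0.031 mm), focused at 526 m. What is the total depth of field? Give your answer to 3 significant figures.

Hyperfocal distance H = f²/(N·c) + f = 659²/(1.6 × 0.031) + 659 = 434281/0.0496 + 659 ≈ 8756324.3 mm ≈ 8756 m.
Near limit Dn = s·(H − f)/(H + s − 2f) = 526000 × (8756324.3 − 659) / (8756324.3 + 526000 − 2 × 659) = 526000 × 8755665.3 / 9281006.3 ≈ 496226 mm.
Far limit Df = s·(H − f)/(H − s) = 526000 × (8756324.3 − 659) / (8756324.3 − 526000) = 526000 × 8755665.3 / 8230324.3 ≈ 559575 mm.
Depth of field = Df − Dn = 559575 − 496226 ≈ 63349 mm ≈ 63.3 m.

63.3 m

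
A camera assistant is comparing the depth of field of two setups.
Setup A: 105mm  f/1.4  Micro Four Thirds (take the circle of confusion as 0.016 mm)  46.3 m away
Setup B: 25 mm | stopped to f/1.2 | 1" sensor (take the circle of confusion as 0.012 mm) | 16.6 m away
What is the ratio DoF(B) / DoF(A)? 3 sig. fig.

Setup A: H = 105²/(1.4×0.016) + 105 ≈ 492292.5 mm; DoF = Df − Dn = 51095.7 − 42327.3 ≈ 8768.4 mm.
Setup B: H = 25²/(1.2×0.012) + 25 ≈ 43427.8 mm; DoF = Df − Dn = 26856 − 12013 ≈ 14843 mm.
Ratio = 14843 / 8768.4 ≈ 1.69.

1.69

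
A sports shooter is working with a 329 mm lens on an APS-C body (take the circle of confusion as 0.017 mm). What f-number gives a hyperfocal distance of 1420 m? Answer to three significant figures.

Rearrange H = f²/(N·c) + f for N: N = f² / ((H − f)·c).
N = 329² / ((1420000 − 329) × 0.017) = 108241 / 24134 ≈ 4.48.

f/4.48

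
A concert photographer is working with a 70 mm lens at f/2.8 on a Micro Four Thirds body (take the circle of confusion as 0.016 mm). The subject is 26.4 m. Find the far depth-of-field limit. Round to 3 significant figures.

34.8 m

Hyperfocal distance H = f²/(N·c) + f = 70²/(2.8 × 0.016) + 70 = 4900/0.0448 + 70 ≈ 109445.0 mm ≈ 109.4 m.
Far limit Df = s·(H − f)/(H − s) = 26400 × (109445.0 − 70) / (109445.0 − 26400) = 26400 × 109375.0 / 83045.0 ≈ 34770 mm ≈ 34.8 m.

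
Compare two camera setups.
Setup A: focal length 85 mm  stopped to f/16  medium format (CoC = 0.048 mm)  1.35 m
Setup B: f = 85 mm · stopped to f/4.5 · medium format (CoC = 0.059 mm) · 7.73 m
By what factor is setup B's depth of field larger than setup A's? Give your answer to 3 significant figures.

Setup A: H = 85²/(16×0.048) + 85 ≈ 9492.6 mm; DoF = Df − Dn = 1559.73 − 1189.99 ≈ 369.74 mm.
Setup B: H = 85²/(4.5×0.059) + 85 ≈ 27297.8 mm; DoF = Df − Dn = 10750.1 − 6034.7 ≈ 4715.4 mm.
Ratio = 4715.4 / 369.74 ≈ 12.8.

12.8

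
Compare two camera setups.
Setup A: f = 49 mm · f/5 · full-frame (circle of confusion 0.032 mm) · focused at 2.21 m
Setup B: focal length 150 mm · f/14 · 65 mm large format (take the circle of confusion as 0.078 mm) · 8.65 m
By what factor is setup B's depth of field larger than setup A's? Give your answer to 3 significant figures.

Setup A: H = 49²/(5×0.032) + 49 ≈ 15055.2 mm; DoF = Df − Dn = 2581.80 − 1931.81 ≈ 649.99 mm.
Setup B: H = 150²/(14×0.078) + 150 ≈ 20754.4 mm; DoF = Df − Dn = 14724.2 − 6123.7 ≈ 8600.5 mm.
Ratio = 8600.5 / 649.99 ≈ 13.2.

13.2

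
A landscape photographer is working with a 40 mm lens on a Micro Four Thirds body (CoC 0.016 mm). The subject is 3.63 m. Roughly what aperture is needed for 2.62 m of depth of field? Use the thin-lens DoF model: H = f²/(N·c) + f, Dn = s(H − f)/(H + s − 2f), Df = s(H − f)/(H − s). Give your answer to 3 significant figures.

f/9

Write h = H − f = f²/(N·c). The thin-lens limits are Dn = s·h/(h + (s−f)) and Df = s·h/(h − (s−f)), so DoF = Df − Dn = 2·s·(s−f)·h / (h² − (s−f)²).
That is a quadratic in h: DoF·h² − 2·s·(s−f)·h − DoF·(s−f)² = 0 ⇒ h = (s−f)·(s + √(s² + DoF²)) / DoF = 3590 × (3630 + √(3630² + 2620²)) / 2620 = 3590 × (3630 + 4476.75) / 2620 ≈ 11108 mm.
Then N = f²/(c·h) = 40² / (0.016 × 11108) = 1600 / 177.73 ≈ 9.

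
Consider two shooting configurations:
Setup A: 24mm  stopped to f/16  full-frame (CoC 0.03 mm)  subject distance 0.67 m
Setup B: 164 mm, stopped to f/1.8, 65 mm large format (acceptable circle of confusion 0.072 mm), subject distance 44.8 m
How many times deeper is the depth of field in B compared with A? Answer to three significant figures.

19.9

Setup A: H = 24²/(16×0.03) + 24 ≈ 1224.0 mm; DoF = Df − Dn = 1451.3 − 435.5 ≈ 1015.8 mm.
Setup B: H = 164²/(1.8×0.072) + 164 ≈ 207694.9 mm; DoF = Df − Dn = 57076 − 36870 ≈ 20206 mm.
Ratio = 20206 / 1015.8 ≈ 19.9.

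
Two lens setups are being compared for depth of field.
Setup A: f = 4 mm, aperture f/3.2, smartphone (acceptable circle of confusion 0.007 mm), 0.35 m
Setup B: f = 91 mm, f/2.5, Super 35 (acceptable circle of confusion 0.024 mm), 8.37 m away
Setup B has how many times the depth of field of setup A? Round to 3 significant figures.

Setup A: H = 4²/(3.2×0.007) + 4 ≈ 718.3 mm; DoF = Df − Dn = 678.82 − 235.79 ≈ 443.03 mm.
Setup B: H = 91²/(2.5×0.024) + 91 ≈ 138107.7 mm; DoF = Df − Dn = 8904.1 − 7896.3 ≈ 1007.8 mm.
Ratio = 1007.8 / 443.03 ≈ 2.27.

2.27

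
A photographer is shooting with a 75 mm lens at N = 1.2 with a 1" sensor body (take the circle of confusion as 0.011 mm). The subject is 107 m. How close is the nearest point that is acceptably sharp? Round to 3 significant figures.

Hyperfocal distance H = f²/(N·c) + f = 75²/(1.2 × 0.011) + 75 = 5625/0.0132 + 75 ≈ 426211.4 mm ≈ 426.2 m.
Near limit Dn = s·(H − f)/(H + s − 2f) = 107000 × (426211.4 − 75) / (426211.4 + 107000 − 2 × 75) = 107000 × 426136.4 / 533061.4 ≈ 85537 mm ≈ 85.5 m.

85.5 m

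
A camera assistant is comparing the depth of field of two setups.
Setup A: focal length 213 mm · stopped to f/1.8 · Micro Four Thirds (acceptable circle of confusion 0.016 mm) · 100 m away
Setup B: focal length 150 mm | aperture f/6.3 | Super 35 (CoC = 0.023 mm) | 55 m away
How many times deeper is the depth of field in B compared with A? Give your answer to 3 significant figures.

Setup A: H = 213²/(1.8×0.016) + 213 ≈ 1575525.5 mm; DoF = Df − Dn = 106763 − 94043 ≈ 12720 mm.
Setup B: H = 150²/(6.3×0.023) + 150 ≈ 155429.5 mm; DoF = Df − Dn = 85038 − 40643 ≈ 44395 mm.
Ratio = 44395 / 12720 ≈ 3.49.

3.49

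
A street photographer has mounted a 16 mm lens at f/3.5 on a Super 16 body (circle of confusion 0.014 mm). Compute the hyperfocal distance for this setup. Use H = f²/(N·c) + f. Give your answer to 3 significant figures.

5.24 m

Hyperfocal distance H = f²/(N·c) + f = 16²/(3.5 × 0.014) + 16 = 256/0.049 + 16 ≈ 5240.5 mm ≈ 5.24 m.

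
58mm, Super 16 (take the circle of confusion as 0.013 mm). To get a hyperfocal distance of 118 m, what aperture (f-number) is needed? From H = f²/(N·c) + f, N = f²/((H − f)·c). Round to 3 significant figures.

f/2.19

Rearrange H = f²/(N·c) + f for N: N = f² / ((H − f)·c).
N = 58² / ((118000 − 58) × 0.013) = 3364 / 1533 ≈ 2.19.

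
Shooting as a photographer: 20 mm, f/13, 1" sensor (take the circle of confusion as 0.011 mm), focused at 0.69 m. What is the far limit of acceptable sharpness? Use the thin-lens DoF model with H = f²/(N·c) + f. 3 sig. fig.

0.907 m

Hyperfocal distance H = f²/(N·c) + f = 20²/(13 × 0.011) + 20 = 400/0.143 + 20 ≈ 2817.2 mm ≈ 2.817 m.
Far limit Df = s·(H − f)/(H − s) = 690 × (2817.2 − 20) / (2817.2 − 690) = 690 × 2797.2 / 2127.2 ≈ 907.33 mm ≈ 0.907 m.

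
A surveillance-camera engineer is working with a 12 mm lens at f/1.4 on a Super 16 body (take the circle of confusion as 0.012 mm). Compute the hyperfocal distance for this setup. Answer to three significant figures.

Hyperfocal distance H = f²/(N·c) + f = 12²/(1.4 × 0.012) + 12 = 144/0.0168 + 12 ≈ 8583.4 mm ≈ 8.58 m.

8.58 m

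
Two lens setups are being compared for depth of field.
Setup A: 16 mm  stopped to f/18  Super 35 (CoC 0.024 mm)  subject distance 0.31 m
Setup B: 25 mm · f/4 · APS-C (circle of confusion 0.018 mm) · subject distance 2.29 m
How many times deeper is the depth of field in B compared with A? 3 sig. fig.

3.14

Setup A: H = 16²/(18×0.024) + 16 ≈ 608.6 mm; DoF = Df − Dn = 615.23 − 207.20 ≈ 408.03 mm.
Setup B: H = 25²/(4×0.018) + 25 ≈ 8705.6 mm; DoF = Df − Dn = 3098.5 − 1816.1 ≈ 1282.4 mm.
Ratio = 1282.4 / 408.03 ≈ 3.14.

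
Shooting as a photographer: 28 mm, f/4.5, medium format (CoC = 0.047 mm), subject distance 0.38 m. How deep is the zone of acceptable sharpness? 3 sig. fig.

72.8 mm

Hyperfocal distance H = f²/(N·c) + f = 28²/(4.5 × 0.047) + 28 = 784/0.2115 + 28 ≈ 3734.9 mm ≈ 3.735 m.
Near limit Dn = s·(H − f)/(H + s − 2f) = 380 × (3734.9 − 28) / (3734.9 + 380 − 2 × 28) = 380 × 3706.9 / 4058.9 ≈ 347.045 mm.
Far limit Df = s·(H − f)/(H − s) = 380 × (3734.9 − 28) / (3734.9 − 380) = 380 × 3706.9 / 3354.9 ≈ 419.871 mm.
Depth of field = Df − Dn = 419.871 − 347.045 ≈ 72.826 mm.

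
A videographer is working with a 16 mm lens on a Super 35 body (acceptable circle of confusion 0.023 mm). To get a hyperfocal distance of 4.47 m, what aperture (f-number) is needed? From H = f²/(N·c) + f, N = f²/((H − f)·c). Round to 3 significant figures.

f/2.50

Rearrange H = f²/(N·c) + f for N: N = f² / ((H − f)·c).
N = 16² / ((4470 − 16) × 0.023) = 256 / 102.4 ≈ 2.50.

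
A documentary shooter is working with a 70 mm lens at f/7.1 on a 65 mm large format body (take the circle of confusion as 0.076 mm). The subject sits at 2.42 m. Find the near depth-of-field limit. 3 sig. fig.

1.92 m

Hyperfocal distance H = f²/(N·c) + f = 70²/(7.1 × 0.076) + 70 = 4900/0.5396 + 70 ≈ 9150.8 mm ≈ 9.151 m.
Near limit Dn = s·(H − f)/(H + s − 2f) = 2420 × (9150.8 − 70) / (9150.8 + 2420 − 2 × 70) = 2420 × 9080.8 / 11430.8 ≈ 1922.5 mm ≈ 1.92 m.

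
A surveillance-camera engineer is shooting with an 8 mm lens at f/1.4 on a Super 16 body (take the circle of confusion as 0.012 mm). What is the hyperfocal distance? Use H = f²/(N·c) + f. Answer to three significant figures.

Hyperfocal distance H = f²/(N·c) + f = 8²/(1.4 × 0.012) + 8 = 64/0.0168 + 8 ≈ 3817.5 mm ≈ 3.82 m.

3.82 m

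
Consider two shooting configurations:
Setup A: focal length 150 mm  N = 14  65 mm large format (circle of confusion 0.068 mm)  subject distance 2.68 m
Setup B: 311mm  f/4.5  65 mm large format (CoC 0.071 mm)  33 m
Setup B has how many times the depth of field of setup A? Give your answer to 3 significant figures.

12.4

Setup A: H = 150²/(14×0.068) + 150 ≈ 23784.5 mm; DoF = Df − Dn = 3001.28 − 2420.85 ≈ 580.43 mm.
Setup B: H = 311²/(4.5×0.071) + 311 ≈ 303037.1 mm; DoF = Df − Dn = 36994.8 − 29783.9 ≈ 7210.9 mm.
Ratio = 7210.9 / 580.43 ≈ 12.4.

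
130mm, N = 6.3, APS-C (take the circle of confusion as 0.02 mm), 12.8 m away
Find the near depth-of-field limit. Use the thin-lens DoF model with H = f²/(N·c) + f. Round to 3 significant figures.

11.7 m

Hyperfocal distance H = f²/(N·c) + f = 130²/(6.3 × 0.02) + 130 = 16900/0.126 + 130 ≈ 134257.0 mm ≈ 134.3 m.
Near limit Dn = s·(H − f)/(H + s − 2f) = 12800 × (134257.0 − 130) / (134257.0 + 12800 − 2 × 130) = 12800 × 134127.0 / 146797.0 ≈ 11695 mm ≈ 11.7 m.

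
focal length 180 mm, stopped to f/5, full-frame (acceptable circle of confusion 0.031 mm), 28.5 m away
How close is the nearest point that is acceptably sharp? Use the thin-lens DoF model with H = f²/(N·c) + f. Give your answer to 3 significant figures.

25.1 m

Hyperfocal distance H = f²/(N·c) + f = 180²/(5 × 0.031) + 180 = 32400/0.155 + 180 ≈ 209212.3 mm ≈ 209.2 m.
Near limit Dn = s·(H − f)/(H + s − 2f) = 28500 × (209212.3 − 180) / (209212.3 + 28500 − 2 × 180) = 28500 × 209032.3 / 237352.3 ≈ 25099 mm ≈ 25.1 m.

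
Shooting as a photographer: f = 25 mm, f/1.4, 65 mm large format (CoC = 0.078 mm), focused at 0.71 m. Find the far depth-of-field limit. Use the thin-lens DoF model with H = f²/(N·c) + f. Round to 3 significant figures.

0.807 m

Hyperfocal distance H = f²/(N·c) + f = 25²/(1.4 × 0.078) + 25 = 625/0.1092 + 25 ≈ 5748.4 mm ≈ 5.748 m.
Far limit Df = s·(H − f)/(H − s) = 710 × (5748.4 − 25) / (5748.4 − 710) = 710 × 5723.4 / 5038.4 ≈ 806.53 mm ≈ 0.807 m.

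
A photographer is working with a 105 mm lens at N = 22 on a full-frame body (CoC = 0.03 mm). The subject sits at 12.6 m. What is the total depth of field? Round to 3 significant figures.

Hyperfocal distance H = f²/(N·c) + f = 105²/(22 × 0.03) + 105 = 11025/0.66 + 105 ≈ 16809.5 mm ≈ 16.81 m.
Near limit Dn = s·(H − f)/(H + s − 2f) = 12600 × (16809.5 − 105) / (16809.5 + 12600 − 2 × 105) = 12600 × 16704.5 / 29199.5 ≈ 7208 mm.
Far limit Df = s·(H − f)/(H − s) = 12600 × (16809.5 − 105) / (16809.5 − 12600) = 12600 × 16704.5 / 4209.5 ≈ 50000 mm.
Depth of field = Df − Dn = 50000 − 7208 ≈ 42792 mm ≈ 42.8 m.

42.8 m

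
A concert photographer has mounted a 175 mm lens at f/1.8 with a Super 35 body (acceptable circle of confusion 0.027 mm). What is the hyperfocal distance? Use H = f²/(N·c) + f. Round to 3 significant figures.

Hyperfocal distance H = f²/(N·c) + f = 175²/(1.8 × 0.027) + 175 = 30625/0.0486 + 175 ≈ 630319.0 mm ≈ 630 m.

630 m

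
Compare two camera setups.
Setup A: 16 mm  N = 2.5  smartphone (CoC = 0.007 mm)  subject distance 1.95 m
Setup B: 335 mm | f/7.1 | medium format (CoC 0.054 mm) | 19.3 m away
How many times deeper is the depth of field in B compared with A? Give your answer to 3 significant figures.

4.79

Setup A: H = 16²/(2.5×0.007) + 16 ≈ 14644.6 mm; DoF = Df − Dn = 2247.08 − 1722.30 ≈ 524.78 mm.
Setup B: H = 335²/(7.1×0.054) + 335 ≈ 293045.0 mm; DoF = Df − Dn = 20637.1 − 18125.6 ≈ 2511.5 mm.
Ratio = 2511.5 / 524.78 ≈ 4.79.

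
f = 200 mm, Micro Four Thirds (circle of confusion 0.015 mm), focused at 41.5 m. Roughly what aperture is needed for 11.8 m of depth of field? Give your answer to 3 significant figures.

f/9

Write h = H − f = f²/(N·c). The thin-lens limits are Dn = s·h/(h + (s−f)) and Df = s·h/(h − (s−f)), so DoF = Df − Dn = 2·s·(s−f)·h / (h² − (s−f)²).
That is a quadratic in h: DoF·h² − 2·s·(s−f)·h − DoF·(s−f)² = 0 ⇒ h = (s−f)·(s + √(s² + DoF²)) / DoF = 41300 × (41500 + √(41500² + 11800²)) / 11800 = 41300 × (41500 + 43145.0) / 11800 ≈ 296257 mm.
Then N = f²/(c·h) = 200² / (0.015 × 296257) = 40000 / 4443.9 ≈ 9.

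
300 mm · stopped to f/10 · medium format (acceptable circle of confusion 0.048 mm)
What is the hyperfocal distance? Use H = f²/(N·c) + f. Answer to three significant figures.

Hyperfocal distance H = f²/(N·c) + f = 300²/(10 × 0.048) + 300 = 90000/0.48 + 300 ≈ 187800.0 mm ≈ 188 m.

188 m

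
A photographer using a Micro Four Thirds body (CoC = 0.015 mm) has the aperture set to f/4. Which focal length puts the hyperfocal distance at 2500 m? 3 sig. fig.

387 mm

From H = f²/(N·c) + f, with f ≪ H: f ≈ √(H·N·c) = √(2500000 × 4 × 0.015) = √150000 ≈ 387.3 mm.
The +f correction barely moves this — solving exactly, f² + N·c·f − N·c·H = 0 ⇒ f = (−N·c + √((N·c)² + 4·N·c·H))/2 = (−0.06 + √600000)/2 ≈ 387.27 mm, so f ≈ 387 mm.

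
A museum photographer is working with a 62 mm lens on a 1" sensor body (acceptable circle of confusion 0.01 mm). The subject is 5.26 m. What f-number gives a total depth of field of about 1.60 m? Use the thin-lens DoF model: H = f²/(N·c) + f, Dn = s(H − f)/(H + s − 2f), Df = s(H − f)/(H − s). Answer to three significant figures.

Write h = H − f = f²/(N·c). The thin-lens limits are Dn = s·h/(h + (s−f)) and Df = s·h/(h − (s−f)), so DoF = Df − Dn = 2·s·(s−f)·h / (h² − (s−f)²).
That is a quadratic in h: DoF·h² − 2·s·(s−f)·h − DoF·(s−f)² = 0 ⇒ h = (s−f)·(s + √(s² + DoF²)) / DoF = 5198 × (5260 + √(5260² + 1600²)) / 1600 = 5198 × (5260 + 5497.96) / 1600 ≈ 34950 mm.
Then N = f²/(c·h) = 62² / (0.01 × 34950) = 3844 / 349.50 ≈ 11.

f/11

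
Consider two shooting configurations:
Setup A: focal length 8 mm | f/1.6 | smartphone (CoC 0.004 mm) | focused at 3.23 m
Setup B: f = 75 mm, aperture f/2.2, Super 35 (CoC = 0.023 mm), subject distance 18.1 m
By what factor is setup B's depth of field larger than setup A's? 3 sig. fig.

Setup A: H = 8²/(1.6×0.004) + 8 ≈ 10008.0 mm; DoF = Df − Dn = 4765.4 − 2442.9 ≈ 2322.5 mm.
Setup B: H = 75²/(2.2×0.023) + 75 ≈ 111241.0 mm; DoF = Df − Dn = 21602.8 − 15574.7 ≈ 6028.1 mm.
Ratio = 6028.1 / 2322.5 ≈ 2.60.

2.60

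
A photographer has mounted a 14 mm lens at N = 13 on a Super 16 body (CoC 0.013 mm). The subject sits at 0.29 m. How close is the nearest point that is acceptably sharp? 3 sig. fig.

Hyperfocal distance H = f²/(N·c) + f = 14²/(13 × 0.013) + 14 = 196/0.169 + 14 ≈ 1173.8 mm ≈ 1.174 m.
Near limit Dn = s·(H − f)/(H + s − 2f) = 290 × (1173.8 − 14) / (1173.8 + 290 − 2 × 14) = 290 × 1159.8 / 1435.8 ≈ 234.25 mm.

234 mm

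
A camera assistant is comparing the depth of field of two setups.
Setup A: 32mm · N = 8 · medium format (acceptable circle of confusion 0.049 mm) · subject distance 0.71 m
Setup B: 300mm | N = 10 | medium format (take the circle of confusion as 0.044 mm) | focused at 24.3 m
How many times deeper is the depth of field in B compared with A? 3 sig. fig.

14.6

Setup A: H = 32²/(8×0.049) + 32 ≈ 2644.2 mm; DoF = Df − Dn = 958.87 − 563.69 ≈ 395.18 mm.
Setup B: H = 300²/(10×0.044) + 300 ≈ 204845.5 mm; DoF = Df − Dn = 27530.2 − 21748.2 ≈ 5782.0 mm.
Ratio = 5782.0 / 395.18 ≈ 14.6.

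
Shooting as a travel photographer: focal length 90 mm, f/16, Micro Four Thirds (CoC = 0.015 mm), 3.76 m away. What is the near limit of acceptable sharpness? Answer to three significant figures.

Hyperfocal distance H = f²/(N·c) + f = 90²/(16 × 0.015) + 90 = 8100/0.24 + 90 ≈ 33840.0 mm ≈ 33.84 m.
Near limit Dn = s·(H − f)/(H + s − 2f) = 3760 × (33840.0 − 90) / (33840.0 + 3760 − 2 × 90) = 3760 × 33750.0 / 37420.0 ≈ 3391.2 mm ≈ 3.39 m.

3.39 m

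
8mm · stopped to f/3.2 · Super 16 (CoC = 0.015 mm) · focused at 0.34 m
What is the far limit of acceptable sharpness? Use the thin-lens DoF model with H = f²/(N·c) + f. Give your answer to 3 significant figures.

Hyperfocal distance H = f²/(N·c) + f = 8²/(3.2 × 0.015) + 8 = 64/0.048 + 8 ≈ 1341.3 mm ≈ 1.341 m.
Far limit Df = s·(H − f)/(H − s) = 340 × (1341.3 − 8) / (1341.3 − 340) = 340 × 1333.3 / 1001.3 ≈ 452.73 mm.

453 mm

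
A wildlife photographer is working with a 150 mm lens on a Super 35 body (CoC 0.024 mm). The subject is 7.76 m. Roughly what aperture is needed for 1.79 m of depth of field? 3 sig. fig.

Write h = H − f = f²/(N·c). The thin-lens limits are Dn = s·h/(h + (s−f)) and Df = s·h/(h − (s−f)), so DoF = Df − Dn = 2·s·(s−f)·h / (h² − (s−f)²).
That is a quadratic in h: DoF·h² − 2·s·(s−f)·h − DoF·(s−f)² = 0 ⇒ h = (s−f)·(s + √(s² + DoF²)) / DoF = 7610 × (7760 + √(7760² + 1790²)) / 1790 = 7610 × (7760 + 7963.77) / 1790 ≈ 66848 mm.
Then N = f²/(c·h) = 150² / (0.024 × 66848) = 22500 / 1604.4 ≈ 14.

f/14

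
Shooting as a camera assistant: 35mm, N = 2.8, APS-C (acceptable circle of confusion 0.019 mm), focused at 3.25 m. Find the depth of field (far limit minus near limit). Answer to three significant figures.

Hyperfocal distance H = f²/(N·c) + f = 35²/(2.8 × 0.019) + 35 = 1225/0.0532 + 35 ≈ 23061.3 mm ≈ 23.06 m.
Near limit Dn = s·(H − f)/(H + s − 2f) = 3250 × (23061.3 − 35) / (23061.3 + 3250 − 2 × 35) = 3250 × 23026.3 / 26241.3 ≈ 2851.82 mm.
Far limit Df = s·(H − f)/(H − s) = 3250 × (23061.3 − 35) / (23061.3 − 3250) = 3250 × 23026.3 / 19811.3 ≈ 3777.41 mm.
Depth of field = Df − Dn = 3777.41 − 2851.82 ≈ 925.59 mm ≈ 0.926 m.

0.926 m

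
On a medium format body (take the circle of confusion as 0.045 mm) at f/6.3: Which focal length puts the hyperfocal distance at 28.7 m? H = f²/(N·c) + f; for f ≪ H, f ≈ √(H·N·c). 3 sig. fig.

From H = f²/(N·c) + f, with f ≪ H: f ≈ √(H·N·c) = √(28700 × 6.3 × 0.045) = √8136.4 ≈ 90.20 mm.
Exact: f² + N·c·f − N·c·H = 0 ⇒ f = (−N·c + √((N·c)² + 4·N·c·H))/2 = (−0.2835 + √32546)/2 ≈ 90.061 mm ≈ 90.1 mm.

90.1 mm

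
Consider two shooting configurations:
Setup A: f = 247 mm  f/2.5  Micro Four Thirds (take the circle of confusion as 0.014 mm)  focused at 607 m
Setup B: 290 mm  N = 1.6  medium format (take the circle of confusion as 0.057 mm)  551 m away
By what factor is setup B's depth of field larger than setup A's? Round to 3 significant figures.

Setup A: H = 247²/(2.5×0.014) + 247 ≈ 1743361.3 mm; DoF = Df − Dn = 931104 − 450268 ≈ 480836 mm.
Setup B: H = 290²/(1.6×0.057) + 290 ≈ 922439.1 mm; DoF = Df − Dn = 1367934 − 344978 ≈ 1022956 mm.
Ratio = 1022956 / 480836 ≈ 2.13.

2.13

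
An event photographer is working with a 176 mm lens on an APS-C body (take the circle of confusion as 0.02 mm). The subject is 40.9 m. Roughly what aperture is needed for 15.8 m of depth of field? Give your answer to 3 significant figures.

f/7.09

Write h = H − f = f²/(N·c). The thin-lens limits are Dn = s·h/(h + (s−f)) and Df = s·h/(h − (s−f)), so DoF = Df − Dn = 2·s·(s−f)·h / (h² − (s−f)²).
That is a quadratic in h: DoF·h² − 2·s·(s−f)·h − DoF·(s−f)² = 0 ⇒ h = (s−f)·(s + √(s² + DoF²)) / DoF = 40724 × (40900 + √(40900² + 15800²)) / 15800 = 40724 × (40900 + 43845.8) / 15800 ≈ 218429 mm.
Then N = f²/(c·h) = 176² / (0.02 × 218429) = 30976 / 4368.6 ≈ 7.09.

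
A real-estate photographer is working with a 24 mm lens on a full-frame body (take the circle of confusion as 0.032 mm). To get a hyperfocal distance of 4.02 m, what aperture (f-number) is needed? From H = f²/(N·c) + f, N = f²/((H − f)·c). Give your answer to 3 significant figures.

Rearrange H = f²/(N·c) + f for N: N = f² / ((H − f)·c).
N = 24² / ((4020 − 24) × 0.032) = 576 / 127.9 ≈ 4.50.

f/4.50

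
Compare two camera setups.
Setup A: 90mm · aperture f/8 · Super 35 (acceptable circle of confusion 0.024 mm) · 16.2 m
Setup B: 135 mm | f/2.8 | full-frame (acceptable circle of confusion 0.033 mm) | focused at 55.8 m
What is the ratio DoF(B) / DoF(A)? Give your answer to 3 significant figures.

Setup A: H = 90²/(8×0.024) + 90 ≈ 42277.5 mm; DoF = Df − Dn = 26208 − 11723 ≈ 14485 mm.
Setup B: H = 135²/(2.8×0.033) + 135 ≈ 197375.3 mm; DoF = Df − Dn = 77740 − 43518 ≈ 34222 mm.
Ratio = 34222 / 14485 ≈ 2.36.

2.36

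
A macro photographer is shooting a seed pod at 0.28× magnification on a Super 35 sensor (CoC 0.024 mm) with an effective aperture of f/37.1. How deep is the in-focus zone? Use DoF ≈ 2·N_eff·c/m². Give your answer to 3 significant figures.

22.7 mm

At magnification m, DoF ≈ 2·N_eff·c/m² = 2 × 37.1 × 0.024 / 0.28² = 1.781 / 0.0784 ≈ 22.7 mm.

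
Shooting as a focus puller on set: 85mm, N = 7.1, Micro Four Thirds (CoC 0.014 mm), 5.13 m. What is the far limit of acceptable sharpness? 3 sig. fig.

5.51 m

Hyperfocal distance H = f²/(N·c) + f = 85²/(7.1 × 0.014) + 85 = 7225/0.0994 + 85 ≈ 72771.1 mm ≈ 72.77 m.
Far limit Df = s·(H − f)/(H − s) = 5130 × (72771.1 − 85) / (72771.1 − 5130) = 5130 × 72686.1 / 67641.1 ≈ 5512.6 mm ≈ 5.51 m.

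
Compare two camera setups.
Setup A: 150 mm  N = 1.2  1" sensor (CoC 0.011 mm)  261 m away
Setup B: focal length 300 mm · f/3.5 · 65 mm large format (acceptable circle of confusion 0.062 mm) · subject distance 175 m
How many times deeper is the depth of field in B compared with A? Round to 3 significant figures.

Setup A: H = 150²/(1.2×0.011) + 150 ≈ 1704695.5 mm; DoF = Df − Dn = 308158 − 226360 ≈ 81798 mm.
Setup B: H = 300²/(3.5×0.062) + 300 ≈ 415046.5 mm; DoF = Df − Dn = 302361 − 123134 ≈ 179227 mm.
Ratio = 179227 / 81798 ≈ 2.19.

2.19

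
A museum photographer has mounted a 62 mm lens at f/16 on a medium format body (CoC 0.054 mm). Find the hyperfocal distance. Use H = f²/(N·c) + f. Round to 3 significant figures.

4.51 m

Hyperfocal distance H = f²/(N·c) + f = 62²/(16 × 0.054) + 62 = 3844/0.864 + 62 ≈ 4511.1 mm ≈ 4.51 m.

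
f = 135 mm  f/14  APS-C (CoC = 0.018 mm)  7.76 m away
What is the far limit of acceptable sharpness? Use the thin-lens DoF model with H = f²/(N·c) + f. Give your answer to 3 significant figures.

Hyperfocal distance H = f²/(N·c) + f = 135²/(14 × 0.018) + 135 = 18225/0.252 + 135 ≈ 72456.4 mm ≈ 72.46 m.
Far limit Df = s·(H − f)/(H − s) = 7760 × (72456.4 − 135) / (72456.4 − 7760) = 7760 × 72321.4 / 64696.4 ≈ 8674.6 mm ≈ 8.67 m.

8.67 m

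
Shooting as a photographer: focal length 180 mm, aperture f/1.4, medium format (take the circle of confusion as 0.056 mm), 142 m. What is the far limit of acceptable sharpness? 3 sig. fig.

216 m

Hyperfocal distance H = f²/(N·c) + f = 180²/(1.4 × 0.056) + 180 = 32400/0.0784 + 180 ≈ 413445.3 mm ≈ 413.4 m.
Far limit Df = s·(H − f)/(H − s) = 142000 × (413445.3 − 180) / (413445.3 − 142000) = 142000 × 413265.3 / 271445.3 ≈ 216190 mm ≈ 216 m.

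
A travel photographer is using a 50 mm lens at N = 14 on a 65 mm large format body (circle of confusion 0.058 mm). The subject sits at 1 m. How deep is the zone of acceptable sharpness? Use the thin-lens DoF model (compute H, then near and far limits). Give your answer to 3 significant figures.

0.682 m

Hyperfocal distance H = f²/(N·c) + f = 50²/(14 × 0.058) + 50 = 2500/0.812 + 50 ≈ 3128.8 mm ≈ 3.129 m.
Near limit Dn = s·(H − f)/(H + s − 2f) = 1000 × (3128.8 − 50) / (3128.8 + 1000 − 2 × 50) = 1000 × 3078.8 / 4028.8 ≈ 764.20 mm.
Far limit Df = s·(H − f)/(H − s) = 1000 × (3128.8 − 50) / (3128.8 − 1000) = 1000 × 3078.8 / 2128.8 ≈ 1446.26 mm.
Depth of field = Df − Dn = 1446.26 − 764.20 ≈ 682.06 mm ≈ 0.682 m.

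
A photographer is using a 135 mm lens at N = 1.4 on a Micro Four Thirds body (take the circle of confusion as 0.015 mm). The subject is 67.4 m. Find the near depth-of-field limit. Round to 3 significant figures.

Hyperfocal distance H = f²/(N·c) + f = 135²/(1.4 × 0.015) + 135 = 18225/0.021 + 135 ≈ 867992.1 mm ≈ 868.0 m.
Near limit Dn = s·(H − f)/(H + s − 2f) = 67400 × (867992.1 − 135) / (867992.1 + 67400 − 2 × 135) = 67400 × 867857.1 / 935122.1 ≈ 62552 mm ≈ 62.6 m.

62.6 m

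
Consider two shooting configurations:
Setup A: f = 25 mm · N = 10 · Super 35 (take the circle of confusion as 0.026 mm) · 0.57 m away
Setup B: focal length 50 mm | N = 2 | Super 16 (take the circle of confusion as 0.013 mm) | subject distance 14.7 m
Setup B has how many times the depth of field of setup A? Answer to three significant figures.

16.8

Setup A: H = 25²/(10×0.026) + 25 ≈ 2428.8 mm; DoF = Df − Dn = 737.12 − 464.65 ≈ 272.47 mm.
Setup B: H = 50²/(2×0.013) + 50 ≈ 96203.8 mm; DoF = Df − Dn = 17342.3 − 12756.4 ≈ 4585.9 mm.
Ratio = 4585.9 / 272.47 ≈ 16.8.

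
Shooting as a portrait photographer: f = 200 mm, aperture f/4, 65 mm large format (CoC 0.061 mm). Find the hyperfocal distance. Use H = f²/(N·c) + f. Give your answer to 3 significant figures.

164 m

Hyperfocal distance H = f²/(N·c) + f = 200²/(4 × 0.061) + 200 = 40000/0.244 + 200 ≈ 164134.4 mm ≈ 164 m.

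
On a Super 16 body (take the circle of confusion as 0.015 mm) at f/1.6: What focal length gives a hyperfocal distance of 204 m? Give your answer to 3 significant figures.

From H = f²/(N·c) + f, with f ≪ H: f ≈ √(H·N·c) = √(204000 × 1.6 × 0.015) = √4896.0 ≈ 69.97 mm.
The +f correction barely moves this — solving exactly, f² + N·c·f − N·c·H = 0 ⇒ f = (−N·c + √((N·c)² + 4·N·c·H))/2 = (−0.024 + √19584)/2 ≈ 69.959 mm, so f ≈ 70.0 mm.

70.0 mm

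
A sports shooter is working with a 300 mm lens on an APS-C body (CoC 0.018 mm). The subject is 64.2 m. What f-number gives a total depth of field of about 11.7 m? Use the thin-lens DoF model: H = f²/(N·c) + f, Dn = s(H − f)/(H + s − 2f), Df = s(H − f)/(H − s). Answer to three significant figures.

Write h = H − f = f²/(N·c). The thin-lens limits are Dn = s·h/(h + (s−f)) and Df = s·h/(h − (s−f)), so DoF = Df − Dn = 2·s·(s−f)·h / (h² − (s−f)²).
That is a quadratic in h: DoF·h² − 2·s·(s−f)·h − DoF·(s−f)² = 0 ⇒ h = (s−f)·(s + √(s² + DoF²)) / DoF = 63900 × (64200 + √(64200² + 11700²)) / 11700 = 63900 × (64200 + 65257.4) / 11700 ≈ 707037 mm.
Then N = f²/(c·h) = 300² / (0.018 × 707037) = 90000 / 12727 ≈ 7.07.

f/7.07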